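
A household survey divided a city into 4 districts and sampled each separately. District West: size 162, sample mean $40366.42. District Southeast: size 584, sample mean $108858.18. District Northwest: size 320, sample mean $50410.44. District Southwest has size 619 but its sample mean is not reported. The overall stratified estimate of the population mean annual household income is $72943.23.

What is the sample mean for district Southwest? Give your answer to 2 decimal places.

N = 162 + 584 + 320 + 619 = 1685.
Overall total = μ·N = 72943.23·1685 = 122909342.55.
Subtract the known strata: 162·40366.42 + 584·108858.18 + 320·50410.44 = 86243877.96.
Remaining total for district Southwest: 122909342.55 − 86243877.96 = 36665464.59.
Divide by its size: 36665464.59 / 619 = 59233.3838... → 59233.38.

59233.38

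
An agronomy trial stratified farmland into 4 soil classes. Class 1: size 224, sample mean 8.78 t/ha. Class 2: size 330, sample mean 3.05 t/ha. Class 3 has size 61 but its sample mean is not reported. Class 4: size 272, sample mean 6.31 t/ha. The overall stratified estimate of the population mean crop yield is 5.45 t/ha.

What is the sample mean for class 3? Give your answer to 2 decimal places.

Σ Nₕx̄ₕ = N·μ, so 61·x̄_3 = 887·5.45 − (224·8.78 + 330·3.05 + 272·6.31).
= 4834.15 − 4689.54 = 144.61.
x̄_3 = 144.61 / 61 = 2.3707... → 2.37.

2.37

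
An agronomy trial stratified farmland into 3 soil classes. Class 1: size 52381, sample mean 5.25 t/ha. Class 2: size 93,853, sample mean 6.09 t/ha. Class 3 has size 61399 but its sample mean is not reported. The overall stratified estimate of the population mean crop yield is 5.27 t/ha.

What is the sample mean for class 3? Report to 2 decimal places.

4.03

Σ Nₕx̄ₕ = N·μ, so 61399·x̄_3 = 207633·5.27 − (52381·5.25 + 93853·6.09).
= 1094225.91 − 846565.02 = 247660.89.
x̄_3 = 247660.89 / 61399 = 4.0336... → 4.03.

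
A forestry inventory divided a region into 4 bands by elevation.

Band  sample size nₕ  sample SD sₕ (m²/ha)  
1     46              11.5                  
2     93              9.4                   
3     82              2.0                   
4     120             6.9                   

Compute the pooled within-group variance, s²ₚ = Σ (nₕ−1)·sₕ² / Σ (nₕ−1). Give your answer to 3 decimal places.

1: (46−1)·11.5² = 45·132.25 = 5951.25
2: (93−1)·9.4² = 92·88.36 = 8129.12
3: (82−1)·2.0² = 81·4 = 324
4: (120−1)·6.9² = 119·47.61 = 5665.59
Numerator = 20069.96; denominator = Σ(nₕ−1) = 337.
s²ₚ = 20069.96/337 = 59.55478... → 59.555.

59.555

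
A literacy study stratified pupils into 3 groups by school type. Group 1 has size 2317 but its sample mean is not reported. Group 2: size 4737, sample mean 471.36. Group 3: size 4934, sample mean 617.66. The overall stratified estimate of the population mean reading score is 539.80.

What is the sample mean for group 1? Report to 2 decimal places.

513.92

N = 2317 + 4737 + 4934 = 11988.
Overall total = μ·N = 539.80·11988 = 6471122.4.
Subtract the known strata: 4737·471.36 + 4934·617.66 = 5280366.76.
Remaining total for group 1: 6471122.4 − 5280366.76 = 1190755.64.
Divide by its size: 1190755.64 / 2317 = 513.9213... → 513.92.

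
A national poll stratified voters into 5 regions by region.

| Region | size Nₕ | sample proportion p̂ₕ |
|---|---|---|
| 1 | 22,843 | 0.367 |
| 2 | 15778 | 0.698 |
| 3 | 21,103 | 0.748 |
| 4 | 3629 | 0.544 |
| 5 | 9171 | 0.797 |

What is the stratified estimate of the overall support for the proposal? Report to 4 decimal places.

N = 22843 + 15778 + 21103 + 3629 + 9171 = 72524.
Overall proportion = Σ (Nₕ/N)·p̂ₕ.
Σ Nₕp̂ₕ = 8383.381 + 11013.044 + 15785.044 + 1974.176 + 7309.287 = 44464.932.
44464.932 / 72524 = 0.613106... → 0.6131.

0.6131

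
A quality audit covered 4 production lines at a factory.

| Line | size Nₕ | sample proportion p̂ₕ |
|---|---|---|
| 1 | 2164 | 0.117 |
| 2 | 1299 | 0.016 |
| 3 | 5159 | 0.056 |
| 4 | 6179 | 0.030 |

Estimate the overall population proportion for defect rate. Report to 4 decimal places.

N = 2164 + 1299 + 5159 + 6179 = 14801.
Overall proportion = Σ (Nₕ/N)·p̂ₕ.
Σ Nₕp̂ₕ = 253.188 + 20.784 + 288.904 + 185.37 = 748.246.
748.246 / 14801 = 0.050554... → 0.0506.

0.0506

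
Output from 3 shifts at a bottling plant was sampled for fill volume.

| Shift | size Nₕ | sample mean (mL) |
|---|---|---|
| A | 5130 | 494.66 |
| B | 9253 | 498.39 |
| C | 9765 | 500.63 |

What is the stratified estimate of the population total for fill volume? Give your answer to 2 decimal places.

12037860.42

A: 5130·494.66 = 2537605.8
B: 9253·498.39 = 4611602.67
C: 9765·500.63 = 4888651.95
τ̂ = Σ Nₕx̄ₕ = 12037860.42.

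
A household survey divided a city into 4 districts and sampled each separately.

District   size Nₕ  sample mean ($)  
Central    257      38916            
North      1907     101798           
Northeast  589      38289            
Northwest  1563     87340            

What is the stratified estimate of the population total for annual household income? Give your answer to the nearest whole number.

363194839

Central: 257·38916 = 10001412
North: 1907·101798 = 194128786
Northeast: 589·38289 = 22552221
Northwest: 1563·87340 = 136512420
τ̂ = Σ Nₕx̄ₕ = 363194839.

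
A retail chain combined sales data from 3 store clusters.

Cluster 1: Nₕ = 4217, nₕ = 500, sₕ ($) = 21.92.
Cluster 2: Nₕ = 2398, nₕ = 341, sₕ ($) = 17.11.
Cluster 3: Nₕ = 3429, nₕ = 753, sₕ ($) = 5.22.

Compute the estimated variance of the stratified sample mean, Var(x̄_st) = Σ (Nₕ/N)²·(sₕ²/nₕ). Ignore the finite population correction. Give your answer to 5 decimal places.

N = 10044. Term for each stratum: Wₕ²sₕ²/nₕ.
Var(x̄_st) = 0.16939668 + 0.04893624 + 0.00421762 = 0.22255054 → 0.22255.

0.22255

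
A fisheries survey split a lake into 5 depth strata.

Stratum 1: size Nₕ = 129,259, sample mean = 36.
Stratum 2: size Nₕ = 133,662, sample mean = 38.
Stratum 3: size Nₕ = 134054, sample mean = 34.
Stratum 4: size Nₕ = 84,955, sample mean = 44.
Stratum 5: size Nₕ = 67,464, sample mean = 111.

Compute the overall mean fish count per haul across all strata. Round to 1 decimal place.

N = 129259 + 133662 + 134054 + 84955 + 67464 = 549394.
Weight each subgroup mean by Nₕ/N and sum.
Σ Nₕx̄ₕ = 129259·36 + 133662·38 + 134054·34 + 84955·44 + 67464·111 = 4653324 + 5079156 + 4557836 + 3738020 + 7488504 = 25516840.
Divide by N: 25516840 / 549394 = 46.445... → 46.4.

46.4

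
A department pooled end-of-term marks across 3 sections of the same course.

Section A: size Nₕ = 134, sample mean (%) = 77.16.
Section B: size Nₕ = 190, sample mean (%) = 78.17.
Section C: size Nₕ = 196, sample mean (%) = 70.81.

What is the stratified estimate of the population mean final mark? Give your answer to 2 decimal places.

75.14

x̄_st = (Σ Nₕx̄ₕ) / (Σ Nₕ) = (134·77.16 + 190·78.17 + 196·70.81) / 520
= 39070.5 / 520 = 75.1356... → 75.14.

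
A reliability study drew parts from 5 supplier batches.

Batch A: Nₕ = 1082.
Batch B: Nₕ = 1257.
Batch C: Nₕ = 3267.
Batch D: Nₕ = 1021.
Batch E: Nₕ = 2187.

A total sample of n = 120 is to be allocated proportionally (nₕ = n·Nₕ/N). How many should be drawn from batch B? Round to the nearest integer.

N = 1082 + 1257 + 3267 + 1021 + 2187 = 8814.
n_B = 120·1257/8814 = 17.114... → 17.

17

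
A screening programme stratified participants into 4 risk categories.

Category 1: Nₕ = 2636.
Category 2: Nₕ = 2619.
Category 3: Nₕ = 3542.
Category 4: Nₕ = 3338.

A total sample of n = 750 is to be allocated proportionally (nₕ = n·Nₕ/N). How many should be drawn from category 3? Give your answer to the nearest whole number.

219

N = 2636 + 2619 + 3542 + 3338 = 12135.
n_3 = 750·3542/12135 = 218.912... → 219.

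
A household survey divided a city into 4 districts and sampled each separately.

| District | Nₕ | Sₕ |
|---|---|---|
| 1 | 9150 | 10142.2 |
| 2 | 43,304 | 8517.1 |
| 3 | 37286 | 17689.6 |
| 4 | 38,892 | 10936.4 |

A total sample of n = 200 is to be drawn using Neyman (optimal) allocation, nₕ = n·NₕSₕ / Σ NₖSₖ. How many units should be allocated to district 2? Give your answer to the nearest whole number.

1: NₕSₕ = 9150·10142.2 = 92801130
2: NₕSₕ = 43304·8517.1 = 368824498.4
3: NₕSₕ = 37286·17689.6 = 659574425.6
4: NₕSₕ = 38892·10936.4 = 425338468.8
Σ NₕSₕ = 1546538522.8.
n_2 = 200·368824498.4/1546538522.8 = 47.697... → 48.

48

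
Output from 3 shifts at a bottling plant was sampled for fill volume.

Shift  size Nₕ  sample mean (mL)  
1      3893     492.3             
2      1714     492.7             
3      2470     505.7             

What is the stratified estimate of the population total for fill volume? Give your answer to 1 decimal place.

1: 3893·492.3 = 1916523.9
2: 1714·492.7 = 844487.8
3: 2470·505.7 = 1249079
τ̂ = Σ Nₕx̄ₕ = 4010090.7.

4010090.7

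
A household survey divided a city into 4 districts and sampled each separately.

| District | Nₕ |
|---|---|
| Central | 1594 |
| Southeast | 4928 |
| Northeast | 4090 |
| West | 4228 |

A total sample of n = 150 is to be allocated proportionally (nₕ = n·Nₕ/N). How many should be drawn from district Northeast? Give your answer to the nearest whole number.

N = 1594 + 4928 + 4090 + 4228 = 14840.
n_Northeast = 150·4090/14840 = 41.341... → 41.

41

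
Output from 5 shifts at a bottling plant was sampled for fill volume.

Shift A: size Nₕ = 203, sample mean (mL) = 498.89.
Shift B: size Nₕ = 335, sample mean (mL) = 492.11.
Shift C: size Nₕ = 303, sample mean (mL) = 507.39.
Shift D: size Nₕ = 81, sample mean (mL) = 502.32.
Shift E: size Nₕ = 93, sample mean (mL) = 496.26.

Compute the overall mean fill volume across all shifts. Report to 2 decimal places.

499.22

N = 203 + 335 + 303 + 81 + 93 = 1015.
Overall mean = Σ (Nₕ/N)·x̄ₕ — weight by population share, not a simple average.
Σ Nₕx̄ₕ = 203·498.89 + 335·492.11 + 303·507.39 + 81·502.32 + 93·496.26 = 101274.67 + 164856.85 + 153739.17 + 40687.92 + 46152.18 = 506710.79.
Divide by N: 506710.79 / 1015 = 499.2225... → 499.22.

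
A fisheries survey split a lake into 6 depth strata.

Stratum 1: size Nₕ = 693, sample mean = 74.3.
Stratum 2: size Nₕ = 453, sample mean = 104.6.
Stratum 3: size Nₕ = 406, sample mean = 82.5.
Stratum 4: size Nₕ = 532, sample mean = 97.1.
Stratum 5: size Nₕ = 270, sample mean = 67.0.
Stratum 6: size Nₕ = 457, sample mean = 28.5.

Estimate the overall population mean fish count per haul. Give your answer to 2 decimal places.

N = 693 + 453 + 406 + 532 + 270 + 457 = 2811.
The stratified mean weights each stratum mean by its population share Nₕ/N.
Σ Nₕx̄ₕ = 693·74.3 + 453·104.6 + 406·82.5 + 532·97.1 + 270·67.0 + 457·28.5 = 51489.9 + 47383.8 + 33495 + 51657.2 + 18090 + 13024.5 = 215140.4.
Divide by N: 215140.4 / 2811 = 76.5352... → 76.54.

76.54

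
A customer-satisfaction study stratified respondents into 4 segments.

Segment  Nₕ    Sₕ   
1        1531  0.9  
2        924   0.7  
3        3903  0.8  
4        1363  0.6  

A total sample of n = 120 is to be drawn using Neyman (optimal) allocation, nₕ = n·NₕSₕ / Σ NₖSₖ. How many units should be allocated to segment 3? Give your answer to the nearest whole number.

Σ NₕSₕ = 1531·0.9 + 924·0.7 + 3903·0.8 + 1363·0.6 = 5964.9.
Share for 3: 3122.4/5964.9 = 0.52346.
n_3 = 120 × 0.52346 = 62.815... → 63.

63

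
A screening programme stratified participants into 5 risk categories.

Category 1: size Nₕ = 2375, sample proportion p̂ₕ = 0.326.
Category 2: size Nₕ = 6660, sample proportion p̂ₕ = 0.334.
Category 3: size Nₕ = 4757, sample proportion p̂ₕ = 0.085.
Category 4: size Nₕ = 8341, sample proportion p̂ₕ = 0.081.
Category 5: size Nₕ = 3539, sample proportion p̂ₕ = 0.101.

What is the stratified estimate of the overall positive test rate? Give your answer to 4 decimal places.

0.1728

Wₕ = Nₕ/N with N = 25672: 0.0925, 0.2594, 0.1853, 0.3249, 0.1379.
p̂_st = 0.0925·0.326 + 0.2594·0.334 + 0.1853·0.085 + 0.3249·0.081 + 0.1379·0.101 ≈ 0.172799... → 0.1728.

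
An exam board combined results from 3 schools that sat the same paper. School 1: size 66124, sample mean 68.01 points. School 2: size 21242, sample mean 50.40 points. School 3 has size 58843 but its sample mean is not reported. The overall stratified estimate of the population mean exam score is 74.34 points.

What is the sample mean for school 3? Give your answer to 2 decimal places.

N = 66124 + 21242 + 58843 = 146209.
Overall total = μ·N = 74.34·146209 = 10869177.06.
Subtract the known strata: 66124·68.01 + 21242·50.40 = 5567690.04.
Remaining total for school 3: 10869177.06 − 5567690.04 = 5301487.02.
Divide by its size: 5301487.02 / 58843 = 90.0955... → 90.10.

90.10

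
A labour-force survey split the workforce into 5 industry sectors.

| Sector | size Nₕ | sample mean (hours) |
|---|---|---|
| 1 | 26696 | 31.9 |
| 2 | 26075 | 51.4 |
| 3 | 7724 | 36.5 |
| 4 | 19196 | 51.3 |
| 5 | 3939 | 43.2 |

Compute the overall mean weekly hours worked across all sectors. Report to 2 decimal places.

43.39

N = 83630; weights Wₕ = Nₕ/N = (0.3192, 0.3118, 0.0924, 0.2295, 0.0471).
x̄_st = Σ Wₕ·x̄ₕ = 0.3192·31.9 + 0.3118·51.4 + 0.0924·36.5 + 0.2295·51.3 + 0.0471·43.2 ≈ 43.3900...
→ 43.39.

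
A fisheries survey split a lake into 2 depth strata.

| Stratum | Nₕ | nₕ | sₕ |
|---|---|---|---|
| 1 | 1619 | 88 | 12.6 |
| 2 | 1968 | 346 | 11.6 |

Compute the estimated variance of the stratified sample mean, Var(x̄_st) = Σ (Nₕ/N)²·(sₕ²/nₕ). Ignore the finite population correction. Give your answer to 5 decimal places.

N = 3587. Term for each stratum: Wₕ²sₕ²/nₕ.
Var(x̄_st) = 0.36752710 + 0.11706507 = 0.48459216 → 0.48459.

0.48459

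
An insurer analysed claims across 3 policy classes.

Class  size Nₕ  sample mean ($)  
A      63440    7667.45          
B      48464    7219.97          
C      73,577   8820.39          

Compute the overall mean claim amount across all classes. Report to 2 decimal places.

8007.88

x̄_st = (Σ Nₕx̄ₕ) / (Σ Nₕ) = (63440·7667.45 + 48464·7219.97 + 73577·8820.39) / 185481
= 1485309489.11 / 185481 = 8007.8795... → 8007.88.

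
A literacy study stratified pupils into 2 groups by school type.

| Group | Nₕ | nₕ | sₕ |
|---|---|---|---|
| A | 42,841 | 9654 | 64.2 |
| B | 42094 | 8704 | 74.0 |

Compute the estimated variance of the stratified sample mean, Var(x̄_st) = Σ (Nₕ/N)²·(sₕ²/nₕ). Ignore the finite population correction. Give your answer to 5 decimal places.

0.26315

N = 84935; Wₕ = Nₕ/N.
group A: (42841/84935)²·64.2²/9654 = 0.10861969
group B: (42094/84935)²·74.0²/8704 = 0.15452956
Sum = 0.26314926 → 0.26315.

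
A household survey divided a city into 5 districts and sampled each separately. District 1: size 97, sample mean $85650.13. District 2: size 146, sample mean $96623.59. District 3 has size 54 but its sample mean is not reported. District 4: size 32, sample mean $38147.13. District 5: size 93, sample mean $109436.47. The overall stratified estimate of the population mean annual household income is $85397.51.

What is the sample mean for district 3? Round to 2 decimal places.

N = 97 + 146 + 54 + 32 + 93 = 422.
Overall total = μ·N = 85397.51·422 = 36037749.22.
Subtract the known strata: 97·85650.13 + 146·96623.59 + 32·38147.13 + 93·109436.47 = 33813406.62.
Remaining total for district 3: 36037749.22 − 33813406.62 = 2224342.6.
Divide by its size: 2224342.6 / 54 = 41191.5296... → 41191.53.

41191.53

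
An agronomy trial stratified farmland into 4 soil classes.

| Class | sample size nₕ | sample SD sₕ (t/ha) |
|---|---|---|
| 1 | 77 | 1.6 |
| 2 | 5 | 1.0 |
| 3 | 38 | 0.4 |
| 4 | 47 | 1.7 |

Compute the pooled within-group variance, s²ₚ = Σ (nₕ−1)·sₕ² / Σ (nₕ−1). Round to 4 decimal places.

2.0701

Degrees of freedom: 76 + 4 + 37 + 46 = 163.
Σ(nₕ−1)sₕ² = 76·2.56 + 4·1 + 37·0.16 + 46·2.89 = 337.42.
s²ₚ = 337.42 / 163 = 2.070061... → 2.0701.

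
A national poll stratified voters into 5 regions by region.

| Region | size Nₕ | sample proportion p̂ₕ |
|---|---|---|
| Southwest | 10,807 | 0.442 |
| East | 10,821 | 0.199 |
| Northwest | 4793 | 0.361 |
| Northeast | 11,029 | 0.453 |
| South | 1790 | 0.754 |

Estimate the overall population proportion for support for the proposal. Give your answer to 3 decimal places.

Wₕ = Nₕ/N with N = 39240: 0.2754, 0.2758, 0.1221, 0.2811, 0.0456.
p̂_st = 0.2754·0.442 + 0.2758·0.199 + 0.1221·0.361 + 0.2811·0.453 + 0.0456·0.754 ≈ 0.38242... → 0.382.

0.382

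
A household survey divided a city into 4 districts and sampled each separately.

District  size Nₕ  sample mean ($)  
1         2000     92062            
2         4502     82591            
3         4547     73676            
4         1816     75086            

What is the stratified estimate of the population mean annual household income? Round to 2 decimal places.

N = 2000 + 4502 + 4547 + 1816 = 12865.
Weight each subgroup mean by Nₕ/N and sum.
Σ Nₕx̄ₕ = 2000·92062 + 4502·82591 + 4547·73676 + 1816·75086 = 184124000 + 371824682 + 335004772 + 136356176 = 1027309630.
Divide by N: 1027309630 / 12865 = 79853.0610... → 79853.06.

79853.06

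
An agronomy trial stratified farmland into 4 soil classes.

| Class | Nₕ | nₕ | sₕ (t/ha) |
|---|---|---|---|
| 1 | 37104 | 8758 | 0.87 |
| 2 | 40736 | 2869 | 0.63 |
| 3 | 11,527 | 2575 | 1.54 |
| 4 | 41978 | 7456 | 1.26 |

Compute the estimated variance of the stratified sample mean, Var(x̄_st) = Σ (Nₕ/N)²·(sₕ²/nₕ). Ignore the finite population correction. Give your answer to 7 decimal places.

N = 131345. Term for each stratum: Wₕ²sₕ²/nₕ.
Var(x̄_st) = 0.0000068968 + 0.0000133070 + 0.0000070936 + 0.0000217496 = 0.0000490471 → 0.0000490.

0.0000490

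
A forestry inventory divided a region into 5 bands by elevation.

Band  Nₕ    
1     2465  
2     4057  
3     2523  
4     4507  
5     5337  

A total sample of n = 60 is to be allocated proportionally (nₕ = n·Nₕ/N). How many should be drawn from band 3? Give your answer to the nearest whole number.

N = 2465 + 4057 + 2523 + 4507 + 5337 = 18889.
n_3 = 60·2523/18889 = 8.014... → 8.

8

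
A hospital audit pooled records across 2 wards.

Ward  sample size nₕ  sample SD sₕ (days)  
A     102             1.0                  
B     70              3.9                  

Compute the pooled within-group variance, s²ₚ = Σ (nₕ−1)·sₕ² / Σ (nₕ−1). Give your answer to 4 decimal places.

6.7676

A: (102−1)·1.0² = 101·1 = 101
B: (70−1)·3.9² = 69·15.21 = 1049.49
Numerator = 1150.49; denominator = Σ(nₕ−1) = 170.
s²ₚ = 1150.49/170 = 6.767588... → 6.7676.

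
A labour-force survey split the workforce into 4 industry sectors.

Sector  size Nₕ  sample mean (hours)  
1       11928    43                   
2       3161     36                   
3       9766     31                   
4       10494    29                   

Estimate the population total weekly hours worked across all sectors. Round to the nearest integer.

1233772

Estimate total by summing Nₕ·x̄ₕ over strata.
11928·43 + 3161·36 + 9766·31 + 10494·29 = 512904 + 113796 + 302746 + 304326 = 1233772.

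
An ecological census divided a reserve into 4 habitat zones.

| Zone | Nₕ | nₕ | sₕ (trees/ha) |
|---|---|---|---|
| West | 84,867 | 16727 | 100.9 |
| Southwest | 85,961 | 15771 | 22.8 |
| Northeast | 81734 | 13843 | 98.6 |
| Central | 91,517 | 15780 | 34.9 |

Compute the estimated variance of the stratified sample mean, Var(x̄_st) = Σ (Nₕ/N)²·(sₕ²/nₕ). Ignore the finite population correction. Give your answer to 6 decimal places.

N = 344079. Term for each stratum: Wₕ²sₕ²/nₕ.
Var(x̄_st) = 0.037027607 + 0.002057297 + 0.039628970 + 0.005460483 = 0.084174357 → 0.084174.

0.084174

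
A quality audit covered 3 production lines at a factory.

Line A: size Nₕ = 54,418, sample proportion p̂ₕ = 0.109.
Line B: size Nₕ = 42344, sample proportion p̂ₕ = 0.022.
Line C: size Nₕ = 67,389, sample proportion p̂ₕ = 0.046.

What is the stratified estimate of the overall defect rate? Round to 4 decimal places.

0.0607

Wₕ = Nₕ/N with N = 164151: 0.3315, 0.2580, 0.4105.
p̂_st = 0.3315·0.109 + 0.2580·0.022 + 0.4105·0.046 ≈ 0.060694... → 0.0607.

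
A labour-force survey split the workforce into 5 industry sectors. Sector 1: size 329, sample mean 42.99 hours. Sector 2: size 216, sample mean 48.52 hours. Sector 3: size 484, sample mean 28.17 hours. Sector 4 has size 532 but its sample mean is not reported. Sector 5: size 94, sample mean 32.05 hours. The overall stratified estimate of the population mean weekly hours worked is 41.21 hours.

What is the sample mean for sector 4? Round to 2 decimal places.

N = 329 + 216 + 484 + 532 + 94 = 1655.
Overall total = μ·N = 41.21·1655 = 68202.55.
Subtract the known strata: 329·42.99 + 216·48.52 + 484·28.17 + 94·32.05 = 41271.01.
Remaining total for sector 4: 68202.55 − 41271.01 = 26931.54.
Divide by its size: 26931.54 / 532 = 50.6232... → 50.62.

50.62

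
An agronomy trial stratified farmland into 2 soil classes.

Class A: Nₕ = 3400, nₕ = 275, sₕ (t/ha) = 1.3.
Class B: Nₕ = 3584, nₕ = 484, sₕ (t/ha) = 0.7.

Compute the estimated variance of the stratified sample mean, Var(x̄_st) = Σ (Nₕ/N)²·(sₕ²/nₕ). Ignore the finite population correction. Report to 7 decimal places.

N = 6984. Term for each stratum: Wₕ²sₕ²/nₕ.
Var(x̄_st) = 0.0014564762 + 0.0002666111 = 0.0017230873 → 0.0017231.

0.0017231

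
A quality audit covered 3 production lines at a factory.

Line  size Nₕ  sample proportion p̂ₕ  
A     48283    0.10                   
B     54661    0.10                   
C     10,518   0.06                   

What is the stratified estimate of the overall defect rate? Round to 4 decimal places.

N = 48283 + 54661 + 10518 = 113462.
Overall proportion = Σ (Nₕ/N)·p̂ₕ.
Σ Nₕp̂ₕ = 4828.3 + 5466.1 + 631.08 = 10925.48.
10925.48 / 113462 = 0.096292... → 0.0963.

0.0963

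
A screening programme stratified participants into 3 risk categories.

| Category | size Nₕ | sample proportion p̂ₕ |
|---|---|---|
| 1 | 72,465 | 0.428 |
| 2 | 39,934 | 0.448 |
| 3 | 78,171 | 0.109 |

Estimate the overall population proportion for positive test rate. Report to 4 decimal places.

0.3013

Wₕ = Nₕ/N with N = 190570: 0.3803, 0.2096, 0.4102.
p̂_st = 0.3803·0.428 + 0.2096·0.448 + 0.4102·0.109 ≈ 0.301339... → 0.3013.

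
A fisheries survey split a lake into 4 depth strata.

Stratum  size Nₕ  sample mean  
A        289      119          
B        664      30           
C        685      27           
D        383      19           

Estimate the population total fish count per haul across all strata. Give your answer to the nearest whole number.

80083

Population total = Σ Nₕ·x̄ₕ (each stratum's size times its mean).
289·119 + 664·30 + 685·27 + 383·19 = 34391 + 19920 + 18495 + 7277 = 80083.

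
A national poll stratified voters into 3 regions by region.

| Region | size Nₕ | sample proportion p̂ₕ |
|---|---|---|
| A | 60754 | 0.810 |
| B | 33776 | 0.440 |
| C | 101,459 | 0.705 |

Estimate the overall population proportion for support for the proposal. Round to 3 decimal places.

0.692

Wₕ = Nₕ/N with N = 195989: 0.3100, 0.1723, 0.5177.
p̂_st = 0.3100·0.810 + 0.1723·0.440 + 0.5177·0.705 ≈ 0.69188... → 0.692.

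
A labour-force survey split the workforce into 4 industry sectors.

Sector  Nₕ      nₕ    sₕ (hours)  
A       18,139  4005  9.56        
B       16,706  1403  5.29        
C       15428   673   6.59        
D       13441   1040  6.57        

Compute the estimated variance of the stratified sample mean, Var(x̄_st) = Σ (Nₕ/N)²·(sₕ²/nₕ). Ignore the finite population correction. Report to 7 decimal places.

0.0088516

N = 63714; Wₕ = Nₕ/N.
sector A: (18139/63714)²·9.56²/4005 = 0.0018495676
sector B: (16706/63714)²·5.29²/1403 = 0.0013712887
sector C: (15428/63714)²·6.59²/673 = 0.0037836006
sector D: (13441/63714)²·6.57²/1040 = 0.0018471017
Sum = 0.0088515586 → 0.0088516.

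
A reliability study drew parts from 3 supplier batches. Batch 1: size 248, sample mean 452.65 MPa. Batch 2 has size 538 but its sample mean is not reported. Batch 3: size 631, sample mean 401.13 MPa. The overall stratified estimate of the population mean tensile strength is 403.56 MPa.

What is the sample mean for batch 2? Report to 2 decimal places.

383.78

Σ Nₕx̄ₕ = N·μ, so 538·x̄_2 = 1417·403.56 − (248·452.65 + 631·401.13).
= 571844.52 − 365370.23 = 206474.29.
x̄_2 = 206474.29 / 538 = 383.7812... → 383.78.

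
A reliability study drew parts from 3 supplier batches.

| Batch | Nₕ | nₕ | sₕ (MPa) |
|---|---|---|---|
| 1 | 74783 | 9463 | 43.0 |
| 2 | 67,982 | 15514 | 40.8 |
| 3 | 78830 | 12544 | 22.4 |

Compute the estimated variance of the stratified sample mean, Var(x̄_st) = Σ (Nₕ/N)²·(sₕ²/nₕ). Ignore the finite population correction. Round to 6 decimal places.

N = 221595; Wₕ = Nₕ/N.
batch 1: (74783/221595)²·43.0²/9463 = 0.022253274
batch 2: (67982/221595)²·40.8²/15514 = 0.010098677
batch 3: (78830/221595)²·22.4²/12544 = 0.005062012
Sum = 0.037413963 → 0.037414.

0.037414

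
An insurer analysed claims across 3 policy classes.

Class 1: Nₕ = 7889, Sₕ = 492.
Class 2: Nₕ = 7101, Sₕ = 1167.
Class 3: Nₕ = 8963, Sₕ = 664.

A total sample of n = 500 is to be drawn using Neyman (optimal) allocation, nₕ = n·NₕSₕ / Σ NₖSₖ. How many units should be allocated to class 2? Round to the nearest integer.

229

1: NₕSₕ = 7889·492 = 3881388
2: NₕSₕ = 7101·1167 = 8286867
3: NₕSₕ = 8963·664 = 5951432
Σ NₕSₕ = 18119687.
n_2 = 500·8286867/18119687 = 228.670... → 229.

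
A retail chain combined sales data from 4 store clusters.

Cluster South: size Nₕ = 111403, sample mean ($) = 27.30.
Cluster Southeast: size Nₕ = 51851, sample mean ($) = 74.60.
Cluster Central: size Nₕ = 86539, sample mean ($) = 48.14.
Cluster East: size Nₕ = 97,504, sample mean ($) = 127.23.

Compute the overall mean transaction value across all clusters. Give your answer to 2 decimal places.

N = 111403 + 51851 + 86539 + 97504 = 347297.
Weight each subgroup mean by Nₕ/N and sum.
Σ Nₕx̄ₕ = 111403·27.30 + 51851·74.60 + 86539·48.14 + 97504·127.23 = 3041301.9 + 3868084.6 + 4165987.46 + 12405433.92 = 23480807.88.
Divide by N: 23480807.88 / 347297 = 67.6102... → 67.61.

67.61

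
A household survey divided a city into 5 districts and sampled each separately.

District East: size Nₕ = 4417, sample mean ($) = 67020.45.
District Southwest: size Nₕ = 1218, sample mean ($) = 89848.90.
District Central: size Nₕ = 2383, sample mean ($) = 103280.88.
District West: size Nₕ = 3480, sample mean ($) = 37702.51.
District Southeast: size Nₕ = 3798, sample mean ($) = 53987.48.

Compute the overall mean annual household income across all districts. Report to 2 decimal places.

N = 4417 + 1218 + 2383 + 3480 + 3798 = 15296.
The stratified mean weights each stratum mean by its population share Nₕ/N.
Σ Nₕx̄ₕ = 4417·67020.45 + 1218·89848.90 + 2383·103280.88 + 3480·37702.51 + 3798·53987.48 = 296029327.65 + 109435960.2 + 246118337.04 + 131204734.8 + 205044449.04 = 987832808.73.
Divide by N: 987832808.73 / 15296 = 64581.1198... → 64581.12.

64581.12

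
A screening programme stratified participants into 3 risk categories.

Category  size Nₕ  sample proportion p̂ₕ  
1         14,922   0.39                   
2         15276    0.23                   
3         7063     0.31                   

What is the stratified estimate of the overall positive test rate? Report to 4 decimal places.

0.3092

N = 14922 + 15276 + 7063 = 37261.
Overall proportion = Σ (Nₕ/N)·p̂ₕ.
Σ Nₕp̂ₕ = 5819.58 + 3513.48 + 2189.53 = 11522.59.
11522.59 / 37261 = 0.309240... → 0.3092.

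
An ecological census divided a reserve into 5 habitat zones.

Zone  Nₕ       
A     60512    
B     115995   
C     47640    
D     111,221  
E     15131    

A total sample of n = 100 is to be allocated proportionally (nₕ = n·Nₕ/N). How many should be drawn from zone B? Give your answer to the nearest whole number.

N = 60512 + 115995 + 47640 + 111221 + 15131 = 350499.
n_B = 100·115995/350499 = 33.094... → 33.

33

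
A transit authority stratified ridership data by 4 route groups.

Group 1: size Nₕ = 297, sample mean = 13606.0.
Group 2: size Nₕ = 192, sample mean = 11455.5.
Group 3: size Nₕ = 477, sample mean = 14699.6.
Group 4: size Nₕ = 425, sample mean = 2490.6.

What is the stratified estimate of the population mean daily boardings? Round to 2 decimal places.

x̄_st = (Σ Nₕx̄ₕ) / (Σ Nₕ) = (297·13606.0 + 192·11455.5 + 477·14699.6 + 425·2490.6) / 1391
= 14310652.2 / 1391 = 10288.0318... → 10288.03.

10288.03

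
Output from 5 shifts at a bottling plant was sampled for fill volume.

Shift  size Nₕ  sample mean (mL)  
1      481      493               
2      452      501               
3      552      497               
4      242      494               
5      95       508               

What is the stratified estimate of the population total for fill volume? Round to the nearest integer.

1: 481·493 = 237133
2: 452·501 = 226452
3: 552·497 = 274344
4: 242·494 = 119548
5: 95·508 = 48260
τ̂ = Σ Nₕx̄ₕ = 905737.

905737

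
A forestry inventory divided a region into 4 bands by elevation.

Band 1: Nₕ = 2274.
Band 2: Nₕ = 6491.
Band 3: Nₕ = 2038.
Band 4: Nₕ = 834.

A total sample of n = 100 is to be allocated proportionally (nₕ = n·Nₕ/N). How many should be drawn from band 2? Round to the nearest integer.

Share of band 2 = 6491/11637 = 0.55779.
Allocate 100 × 0.55779 = 55.779... → 56.

56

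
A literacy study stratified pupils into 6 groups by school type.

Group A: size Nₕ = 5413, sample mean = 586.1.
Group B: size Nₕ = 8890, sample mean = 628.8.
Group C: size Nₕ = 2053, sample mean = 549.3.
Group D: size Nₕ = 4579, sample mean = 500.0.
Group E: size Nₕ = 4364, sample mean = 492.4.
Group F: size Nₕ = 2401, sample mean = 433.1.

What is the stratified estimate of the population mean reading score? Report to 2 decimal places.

N = 5413 + 8890 + 2053 + 4579 + 4364 + 2401 = 27700.
Weight each subgroup mean by Nₕ/N and sum.
Σ Nₕx̄ₕ = 5413·586.1 + 8890·628.8 + 2053·549.3 + 4579·500.0 + 4364·492.4 + 2401·433.1 = 3172559.3 + 5590032 + 1127712.9 + 2289500 + 2148833.6 + 1039873.1 = 15368510.9.
Divide by N: 15368510.9 / 27700 = 554.8199... → 554.82.

554.82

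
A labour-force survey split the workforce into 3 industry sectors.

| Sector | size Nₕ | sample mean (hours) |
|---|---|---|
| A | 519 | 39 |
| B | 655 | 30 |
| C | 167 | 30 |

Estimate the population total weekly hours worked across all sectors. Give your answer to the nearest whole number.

A: 519·39 = 20241
B: 655·30 = 19650
C: 167·30 = 5010
τ̂ = Σ Nₕx̄ₕ = 44901.

44901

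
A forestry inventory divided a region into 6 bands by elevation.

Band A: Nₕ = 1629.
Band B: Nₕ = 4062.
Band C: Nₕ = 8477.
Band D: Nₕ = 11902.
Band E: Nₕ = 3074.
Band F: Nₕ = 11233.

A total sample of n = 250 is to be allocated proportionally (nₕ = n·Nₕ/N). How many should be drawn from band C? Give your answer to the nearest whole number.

N = 1629 + 4062 + 8477 + 11902 + 3074 + 11233 = 40377.
n_C = 250·8477/40377 = 52.487... → 52.

52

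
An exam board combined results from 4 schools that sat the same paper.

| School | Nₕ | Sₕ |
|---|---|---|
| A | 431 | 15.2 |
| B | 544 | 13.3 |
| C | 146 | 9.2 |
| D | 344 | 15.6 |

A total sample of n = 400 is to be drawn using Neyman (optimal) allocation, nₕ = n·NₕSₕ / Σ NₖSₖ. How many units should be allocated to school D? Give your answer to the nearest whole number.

Σ NₕSₕ = 431·15.2 + 544·13.3 + 146·9.2 + 344·15.6 = 20496.
Share for D: 5366.4/20496 = 0.26183.
n_D = 400 × 0.26183 = 104.731... → 105.

105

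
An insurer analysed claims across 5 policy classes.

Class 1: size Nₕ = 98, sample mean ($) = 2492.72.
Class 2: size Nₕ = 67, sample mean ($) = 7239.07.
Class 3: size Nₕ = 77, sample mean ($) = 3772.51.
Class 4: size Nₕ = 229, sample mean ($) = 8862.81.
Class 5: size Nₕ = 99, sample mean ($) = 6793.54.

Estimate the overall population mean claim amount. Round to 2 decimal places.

N = 570; weights Wₕ = Nₕ/N = (0.1719, 0.1175, 0.1351, 0.4018, 0.1737).
x̄_st = Σ Wₕ·x̄ₕ = 0.1719·2492.72 + 0.1175·7239.07 + 0.1351·3772.51 + 0.4018·8862.81 + 0.1737·6793.54 ≈ 6529.7043...
→ 6529.70.

6529.70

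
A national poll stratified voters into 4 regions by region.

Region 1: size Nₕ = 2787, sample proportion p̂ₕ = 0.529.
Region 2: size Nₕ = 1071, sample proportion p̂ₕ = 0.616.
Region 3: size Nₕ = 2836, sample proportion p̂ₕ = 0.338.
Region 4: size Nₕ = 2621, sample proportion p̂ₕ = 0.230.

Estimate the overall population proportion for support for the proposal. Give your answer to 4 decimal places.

N = 2787 + 1071 + 2836 + 2621 = 9315.
Overall proportion = Σ (Nₕ/N)·p̂ₕ.
Σ Nₕp̂ₕ = 1474.323 + 659.736 + 958.568 + 602.83 = 3695.457.
3695.457 / 9315 = 0.396721... → 0.3967.

0.3967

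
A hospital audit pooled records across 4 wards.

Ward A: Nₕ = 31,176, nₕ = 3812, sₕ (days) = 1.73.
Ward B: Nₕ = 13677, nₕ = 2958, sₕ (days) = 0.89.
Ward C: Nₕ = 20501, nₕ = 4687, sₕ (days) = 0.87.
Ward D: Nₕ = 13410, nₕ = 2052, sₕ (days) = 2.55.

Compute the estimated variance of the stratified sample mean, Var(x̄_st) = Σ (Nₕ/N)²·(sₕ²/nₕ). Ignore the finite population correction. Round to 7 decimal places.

N = 78764; Wₕ = Nₕ/N.
ward A: (31176/78764)²·1.73²/3812 = 0.0001230055
ward B: (13677/78764)²·0.89²/2958 = 0.0000080744
ward C: (20501/78764)²·0.87²/4687 = 0.0000109405
ward D: (13410/78764)²·2.55²/2052 = 0.0000918555
Sum = 0.0002338759 → 0.0002339.

0.0002339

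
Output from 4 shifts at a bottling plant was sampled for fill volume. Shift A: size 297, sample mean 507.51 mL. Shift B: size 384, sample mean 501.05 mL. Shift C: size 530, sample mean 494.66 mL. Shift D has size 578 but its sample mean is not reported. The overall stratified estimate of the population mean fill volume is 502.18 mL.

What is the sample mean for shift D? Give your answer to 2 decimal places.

507.09

N = 297 + 384 + 530 + 578 = 1789.
Overall total = μ·N = 502.18·1789 = 898400.02.
Subtract the known strata: 297·507.51 + 384·501.05 + 530·494.66 = 605303.47.
Remaining total for shift D: 898400.02 − 605303.47 = 293096.55.
Divide by its size: 293096.55 / 578 = 507.0875... → 507.09.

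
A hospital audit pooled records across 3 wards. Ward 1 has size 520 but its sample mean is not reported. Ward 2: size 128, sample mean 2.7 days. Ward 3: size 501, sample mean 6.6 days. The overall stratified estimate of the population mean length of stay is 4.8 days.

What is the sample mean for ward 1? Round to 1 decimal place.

3.6

Σ Nₕx̄ₕ = N·μ, so 520·x̄_1 = 1149·4.8 − (128·2.7 + 501·6.6).
= 5515.2 − 3652.2 = 1863.
x̄_1 = 1863 / 520 = 3.583... → 3.6.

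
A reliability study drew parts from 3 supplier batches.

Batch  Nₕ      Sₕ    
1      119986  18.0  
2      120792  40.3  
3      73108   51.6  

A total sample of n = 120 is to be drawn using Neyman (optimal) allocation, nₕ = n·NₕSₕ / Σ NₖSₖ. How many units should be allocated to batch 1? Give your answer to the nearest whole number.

Σ NₕSₕ = 119986·18.0 + 120792·40.3 + 73108·51.6 = 10800038.4.
Share for 1: 2159748/10800038.4 = 0.19998.
n_1 = 120 × 0.19998 = 23.997... → 24.

24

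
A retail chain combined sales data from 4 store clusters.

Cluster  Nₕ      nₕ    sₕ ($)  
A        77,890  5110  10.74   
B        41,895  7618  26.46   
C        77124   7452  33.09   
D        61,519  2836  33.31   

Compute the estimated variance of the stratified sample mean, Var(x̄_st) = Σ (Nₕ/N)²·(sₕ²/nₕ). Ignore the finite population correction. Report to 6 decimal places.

0.039723

N = 258428; Wₕ = Nₕ/N.
cluster A: (77890/258428)²·10.74²/5110 = 0.002050557
cluster B: (41895/258428)²·26.46²/7618 = 0.002415372
cluster C: (77124/258428)²·33.09²/7452 = 0.013086414
cluster D: (61519/258428)²·33.31²/2836 = 0.022170855
Sum = 0.039723198 → 0.039723.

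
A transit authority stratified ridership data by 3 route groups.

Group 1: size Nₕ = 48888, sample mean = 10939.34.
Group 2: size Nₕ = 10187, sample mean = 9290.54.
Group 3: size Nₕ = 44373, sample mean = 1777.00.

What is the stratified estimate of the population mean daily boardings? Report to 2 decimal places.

6846.88

N = 48888 + 10187 + 44373 = 103448.
The stratified mean weights each stratum mean by its population share Nₕ/N.
Σ Nₕx̄ₕ = 48888·10939.34 + 10187·9290.54 + 44373·1777.00 = 534802453.92 + 94642730.98 + 78850821 = 708296005.9.
Divide by N: 708296005.9 / 103448 = 6846.8796... → 6846.88.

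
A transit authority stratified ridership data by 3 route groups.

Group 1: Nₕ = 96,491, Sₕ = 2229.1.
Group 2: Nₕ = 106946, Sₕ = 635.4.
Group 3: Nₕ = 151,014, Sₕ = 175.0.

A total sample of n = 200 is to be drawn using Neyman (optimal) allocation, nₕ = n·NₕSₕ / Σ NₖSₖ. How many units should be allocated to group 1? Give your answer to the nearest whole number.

139

Σ NₕSₕ = 96491·2229.1 + 106946·635.4 + 151014·175.0 = 309469026.5.
Share for 1: 215088088.1/309469026.5 = 0.69502.
n_1 = 200 × 0.69502 = 139.005... → 139.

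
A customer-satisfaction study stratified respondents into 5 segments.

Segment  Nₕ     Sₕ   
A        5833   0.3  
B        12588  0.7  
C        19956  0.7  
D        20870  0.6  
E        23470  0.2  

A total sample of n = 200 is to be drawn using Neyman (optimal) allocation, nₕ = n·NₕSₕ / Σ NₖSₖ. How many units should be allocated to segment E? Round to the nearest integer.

22

Σ NₕSₕ = 5833·0.3 + 12588·0.7 + 19956·0.7 + 20870·0.6 + 23470·0.2 = 41746.7.
Share for E: 4694/41746.7 = 0.11244.
n_E = 200 × 0.11244 = 22.488... → 22.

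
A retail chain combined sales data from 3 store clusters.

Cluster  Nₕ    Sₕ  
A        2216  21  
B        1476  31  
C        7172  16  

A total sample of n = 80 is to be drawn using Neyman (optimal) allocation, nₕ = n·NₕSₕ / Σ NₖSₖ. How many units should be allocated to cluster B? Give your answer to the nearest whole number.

A: NₕSₕ = 2216·21 = 46536
B: NₕSₕ = 1476·31 = 45756
C: NₕSₕ = 7172·16 = 114752
Σ NₕSₕ = 207044.
n_B = 80·45756/207044 = 17.680... → 18.

18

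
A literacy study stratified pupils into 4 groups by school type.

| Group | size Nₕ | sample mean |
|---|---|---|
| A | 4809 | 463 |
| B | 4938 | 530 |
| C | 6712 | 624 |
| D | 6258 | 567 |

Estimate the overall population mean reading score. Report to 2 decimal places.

x̄_st = (Σ Nₕx̄ₕ) / (Σ Nₕ) = (4809·463 + 4938·530 + 6712·624 + 6258·567) / 22717
= 12580281 / 22717 = 553.7827... → 553.78.

553.78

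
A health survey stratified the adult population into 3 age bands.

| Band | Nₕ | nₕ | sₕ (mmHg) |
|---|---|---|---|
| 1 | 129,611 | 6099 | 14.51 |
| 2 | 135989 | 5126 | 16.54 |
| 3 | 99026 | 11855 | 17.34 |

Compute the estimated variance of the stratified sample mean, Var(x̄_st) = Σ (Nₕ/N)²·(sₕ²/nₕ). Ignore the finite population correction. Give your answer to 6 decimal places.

0.013656

N = 364626. Term for each stratum: Wₕ²sₕ²/nₕ.
Var(x̄_st) = 0.004361789 + 0.007423431 + 0.001870681 = 0.013655902 → 0.013656.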